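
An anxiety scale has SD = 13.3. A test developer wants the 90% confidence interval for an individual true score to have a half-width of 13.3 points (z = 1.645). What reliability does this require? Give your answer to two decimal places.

Required SEM = 13.3 / 1.645 ≃ 8.085
r = 1 − (SEM / SD)² = 1 − (8.085 / 13.3)² ≃ 1 − 0.370 ≃ 0.630

0.63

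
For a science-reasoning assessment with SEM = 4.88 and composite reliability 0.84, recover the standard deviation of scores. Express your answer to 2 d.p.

σ = SEM·(1 − r)^(−1/2) ≈ 4.88·2.5000 ≈ 12.2000

12.20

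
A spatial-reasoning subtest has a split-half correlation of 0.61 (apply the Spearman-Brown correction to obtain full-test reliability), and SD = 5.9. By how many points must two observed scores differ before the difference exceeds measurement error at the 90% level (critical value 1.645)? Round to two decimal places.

6.76

r_full = 2·0.61 / (1 + 0.61) ≈ 0.758
SEM = 5.900 × √(1 − 0.758) = 5.900 × √0.242 ≈ 5.900 × 0.492 ≈ 2.904
SE_diff = √2 × SEM ≈ 4.107
Smallest detectable difference = 1.645×4.107 ≈ 6.755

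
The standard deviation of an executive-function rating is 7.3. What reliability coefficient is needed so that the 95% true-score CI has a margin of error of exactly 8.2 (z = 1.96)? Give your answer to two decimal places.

0.67

Required SEM = 8.2 / 1.96 ≈ 4.184
r = 1 − (4.184/7.3)² ≈ 1 − 0.328 ≈ 0.672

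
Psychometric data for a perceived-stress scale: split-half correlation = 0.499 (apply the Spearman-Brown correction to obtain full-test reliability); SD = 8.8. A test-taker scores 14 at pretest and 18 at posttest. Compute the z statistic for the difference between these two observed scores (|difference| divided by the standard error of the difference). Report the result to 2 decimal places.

0.56

Spearman-Brown: r = 2(0.499) / (1 + 0.499) = 0.9980 / 1.4990 ≈ 0.6658
SEM = 8.8000 × √(1 − 0.6658) = 8.8000 × √0.3342 ≈ 8.8000 × 0.5781 ≈ 5.0875
SE_diff = √2 × SEM ≈ 7.1948
z = 4 / 7.1948 ≈ 0.5560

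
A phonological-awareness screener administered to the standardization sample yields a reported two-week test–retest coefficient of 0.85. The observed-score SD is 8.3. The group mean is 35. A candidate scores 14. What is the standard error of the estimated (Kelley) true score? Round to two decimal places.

2.96

SE_est = 8.3000×√(0.8500×0.1500) ≈ 2.9637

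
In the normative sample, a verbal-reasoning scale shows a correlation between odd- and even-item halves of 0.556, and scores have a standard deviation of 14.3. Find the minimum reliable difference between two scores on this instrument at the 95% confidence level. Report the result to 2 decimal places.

Full-length reliability (Spearman-Brown) = 2(0.556)/(1+0.556) ≈ 0.715
SEM = 14.300 * √(1 − 0.715) = 14.300 * √0.285 ≈ 14.300 * 0.534 ≈ 7.639
Standard error of the difference = 7.639·√2 ≈ 10.803
Smallest detectable difference = 1.96*10.803 ≈ 21.174

21.17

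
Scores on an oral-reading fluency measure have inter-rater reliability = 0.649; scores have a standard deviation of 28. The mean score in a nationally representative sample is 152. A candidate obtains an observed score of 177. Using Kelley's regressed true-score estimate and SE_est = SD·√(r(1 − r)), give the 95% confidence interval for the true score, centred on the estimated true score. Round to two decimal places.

[142.03, 194.42]

T̂ = r·X + (1 − r)·M = 0.6490·177 + 0.3510·152 = 114.8730 + 53.3520 ≈ 168.2250
SE_est = SD · √(r(1 − r)) = 28.0000 · √0.2278 ≈ 28.0000 · 0.4773 ≈ 13.3639
CI = 168.2250 ± 1.96 · 13.3639 → [142.0317, 194.4183]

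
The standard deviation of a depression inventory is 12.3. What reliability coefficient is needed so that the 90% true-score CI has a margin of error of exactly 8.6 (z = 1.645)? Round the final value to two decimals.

0.82

SEM needed = half-width / z = 8.6/1.645 ≈ 5.2280
Required reliability = 1 − (SEM/SD)² = 1 − 0.1807 ≈ 0.8193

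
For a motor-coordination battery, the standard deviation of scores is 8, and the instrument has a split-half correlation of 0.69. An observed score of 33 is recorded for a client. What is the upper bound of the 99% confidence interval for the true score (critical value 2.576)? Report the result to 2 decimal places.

Spearman-Brown: r = 2(0.69) / (1 + 0.69) = 1.3800 / 1.6900 ≈ 0.8166
The standard error of measurement is 8.0000*√(1 − 0.8166) ≈ 8.0000*0.4283 ≈ 3.4263.
Margin = 2.576 * 3.4263 ≈ 8.8262
Upper limit = 33 + 8.8262 ≈ 41.8262

41.83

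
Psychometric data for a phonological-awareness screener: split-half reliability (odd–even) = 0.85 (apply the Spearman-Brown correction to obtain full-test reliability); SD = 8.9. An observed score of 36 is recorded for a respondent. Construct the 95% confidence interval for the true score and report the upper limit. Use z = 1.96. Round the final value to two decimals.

r_full = 2·0.85 / (1 + 0.85) ≃ 0.919
The standard error of measurement is 8.900·√(1 − 0.919) ≃ 8.900·0.285 ≃ 2.534.
Half-width = 1.96·2.534 ≃ 4.967
Upper limit = 36 + 4.967 ≃ 40.967

40.97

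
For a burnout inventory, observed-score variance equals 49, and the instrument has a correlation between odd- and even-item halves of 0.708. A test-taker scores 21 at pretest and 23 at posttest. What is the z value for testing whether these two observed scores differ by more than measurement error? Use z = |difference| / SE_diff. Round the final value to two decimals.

0.49

SD = √49 ≈ 7.000
Spearman-Brown: r = 2(0.708) / (1 + 0.708) = 1.416 / 1.708 ≈ 0.829
SEM = 7.000*√(1 − 0.829) ≈ 2.894
SE_diff = √2 * SEM ≈ 4.093
z = |21 − 23| / 4.093 = 2 / 4.093 ≈ 0.489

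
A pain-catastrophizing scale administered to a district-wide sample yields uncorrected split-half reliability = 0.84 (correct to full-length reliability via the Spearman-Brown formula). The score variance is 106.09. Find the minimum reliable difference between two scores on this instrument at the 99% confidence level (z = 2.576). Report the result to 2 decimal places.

SD = √106.09 = 10.30000
Full-length reliability (Spearman-Brown) = 2(0.84)/(1+0.84) ≈ 0.91304
SEM = 10.30000 × √(1 − 0.91304) = 10.30000 × √0.08696 ≈ 10.30000 × 0.29488 ≈ 3.03730
SE_diff = √2 × SEM ≈ 4.29540
Minimum reliable difference = 2.576 × SE_diff ≈ 2.576 × 4.29540 ≈ 11.06494

11.06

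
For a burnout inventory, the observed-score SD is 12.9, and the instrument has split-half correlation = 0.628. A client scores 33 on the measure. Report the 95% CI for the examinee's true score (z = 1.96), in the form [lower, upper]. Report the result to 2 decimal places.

[20.91, 45.09]

r_full = 2·0.628 / (1 + 0.628) ≈ 0.77150
The standard error of measurement is 12.90000·√(1 − 0.77150) ≈ 12.90000·0.47802 ≈ 6.16643.
Margin = 1.96 · 6.16643 ≈ 12.08621
CI = 33 ± 12.08621 → [20.91379, 45.08621]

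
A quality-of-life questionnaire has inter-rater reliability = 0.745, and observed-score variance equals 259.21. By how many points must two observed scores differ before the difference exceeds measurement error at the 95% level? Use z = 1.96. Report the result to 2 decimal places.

SD = √259.21 ≈ 16.1000
SEM = 16.1000 * √(1 − 0.7450) = 16.1000 * √0.2550 ≈ 16.1000 * 0.5050 ≈ 8.1301
Standard error of the difference = 8.1301·√2 ≈ 11.4977
Minimum reliable difference = 1.96 * SE_diff ≈ 1.96 * 11.4977 ≈ 22.5355

22.54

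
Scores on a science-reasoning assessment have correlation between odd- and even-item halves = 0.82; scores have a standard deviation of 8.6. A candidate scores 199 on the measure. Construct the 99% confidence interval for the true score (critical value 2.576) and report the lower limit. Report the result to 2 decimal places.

Spearman-Brown: r = 2(0.82) / (1 + 0.82) = 1.6400 / 1.8200 ≈ 0.9011
SEM = 8.6000 × √(1 − 0.9011) = 8.6000 × √0.0989 ≈ 8.6000 × 0.3145 ≈ 2.7046
2.576 × SEM ≈ 6.9670
Lower bound: 199 − 6.9670 = 192.0330

192.03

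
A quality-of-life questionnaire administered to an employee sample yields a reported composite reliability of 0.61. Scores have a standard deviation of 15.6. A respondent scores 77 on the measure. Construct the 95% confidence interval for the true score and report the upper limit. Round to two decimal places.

SEM = 15.6000·√(1 − 0.6100) ≈ 9.7422
Half-width = 1.96·9.7422 ≈ 19.0947
Upper bound: 77 + 19.0947 = 96.0947

96.09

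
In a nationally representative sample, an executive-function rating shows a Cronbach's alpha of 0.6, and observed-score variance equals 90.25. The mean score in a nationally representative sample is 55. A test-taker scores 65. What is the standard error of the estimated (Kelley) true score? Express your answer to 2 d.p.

σ = 90.25^(1/2) = 9.500
SE_est = 9.500×√(0.600×0.400) ≈ 4.654

4.65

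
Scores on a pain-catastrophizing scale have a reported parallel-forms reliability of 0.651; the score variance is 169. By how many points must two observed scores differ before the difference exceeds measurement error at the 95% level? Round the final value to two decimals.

21.29

σ = 169^(1/2) = 13.00000
SEM = 13.00000 × √(1 − 0.65100) = 13.00000 × √0.34900 ≈ 13.00000 × 0.59076 ≈ 7.67991
SE_diff = √2 × SEM ≈ 10.86103
Smallest detectable difference = 1.96×10.86103 ≈ 21.28762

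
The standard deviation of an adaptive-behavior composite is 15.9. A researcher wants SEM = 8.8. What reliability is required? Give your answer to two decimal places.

Required reliability = 1 − (SEM/SD)² = 1 − 0.306 ≈ 0.694

0.69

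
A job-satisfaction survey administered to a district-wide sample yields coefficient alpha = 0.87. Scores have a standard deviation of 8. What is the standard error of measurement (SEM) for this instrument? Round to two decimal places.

2.88

SEM = 8.000 · √(1 − 0.870) = 8.000 · √0.130 ≃ 8.000 · 0.361 ≃ 2.884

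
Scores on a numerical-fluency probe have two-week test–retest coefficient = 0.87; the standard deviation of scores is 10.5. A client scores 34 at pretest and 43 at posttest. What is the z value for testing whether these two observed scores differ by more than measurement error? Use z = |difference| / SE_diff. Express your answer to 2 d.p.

SEM = 10.500·√(1 − 0.870) ≈ 3.786
SE_diff = SEM · √2 ≈ 3.786 · 1.414 ≈ 5.354
z = 9 / 5.354 ≈ 1.681

1.68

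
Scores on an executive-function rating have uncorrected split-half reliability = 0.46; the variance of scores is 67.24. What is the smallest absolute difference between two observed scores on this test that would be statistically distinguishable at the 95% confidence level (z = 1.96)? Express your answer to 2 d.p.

13.82

σ = 67.24^(1/2) = 8.200
r_full = 2·0.46 / (1 + 0.46) ≈ 0.630
SEM = 8.200*√(1 − 0.630) ≈ 4.987
Standard error of the difference = 4.987·√2 ≈ 7.053
Minimum reliable difference = 1.96 * SE_diff ≈ 1.96 * 7.053 ≈ 13.823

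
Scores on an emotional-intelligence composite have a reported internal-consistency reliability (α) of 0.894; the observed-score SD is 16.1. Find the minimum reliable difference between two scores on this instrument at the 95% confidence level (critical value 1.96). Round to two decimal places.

The standard error of measurement is 16.10000·√(1 − 0.89400) ≈ 16.10000·0.32558 ≈ 5.24178.
SE_diff = √2 · SEM ≈ 7.41300
Smallest detectable difference = 1.96·7.41300 ≈ 14.52947

14.53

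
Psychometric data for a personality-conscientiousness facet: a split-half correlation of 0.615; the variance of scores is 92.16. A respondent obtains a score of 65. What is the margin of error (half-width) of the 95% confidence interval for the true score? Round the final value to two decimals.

9.19

σ = 92.16^(1/2) = 9.60000
Spearman-Brown: r = 2(0.615) / (1 + 0.615) = 1.23000 / 1.61500 ≈ 0.76161
SEM = 9.60000×√(1 − 0.76161) ≈ 4.68722
1.96 × SEM ≈ 9.18695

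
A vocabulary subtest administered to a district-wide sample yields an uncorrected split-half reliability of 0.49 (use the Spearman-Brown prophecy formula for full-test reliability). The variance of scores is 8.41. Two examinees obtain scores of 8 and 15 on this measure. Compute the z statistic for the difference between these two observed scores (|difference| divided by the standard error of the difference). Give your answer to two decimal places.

2.92

SD = √8.41 ≈ 2.90000
Full-length reliability (Spearman-Brown) = 2(0.49)/(1+0.49) ≈ 0.65772
SEM = 2.90000 * √(1 − 0.65772) = 2.90000 * √0.34228 ≈ 2.90000 * 0.58505 ≈ 1.69664
SE_diff = SEM * √2 ≈ 1.69664 * 1.41421 ≈ 2.39941
z = 7 / 2.39941 ≈ 2.91738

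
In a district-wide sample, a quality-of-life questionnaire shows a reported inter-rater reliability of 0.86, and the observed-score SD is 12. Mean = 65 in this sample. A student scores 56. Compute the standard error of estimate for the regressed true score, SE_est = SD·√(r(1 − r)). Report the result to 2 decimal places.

4.16

SE_est = SD · √(r(1 − r)) = 12.000 · √0.120 ≈ 12.000 · 0.347 ≈ 4.164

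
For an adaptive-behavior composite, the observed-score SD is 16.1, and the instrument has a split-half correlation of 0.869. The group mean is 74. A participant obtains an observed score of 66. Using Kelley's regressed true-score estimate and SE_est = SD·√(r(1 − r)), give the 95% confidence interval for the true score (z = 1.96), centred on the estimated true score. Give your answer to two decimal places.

[58.50, 74.62]

Full-length reliability (Spearman-Brown) = 2(0.869)/(1+0.869) ≃ 0.92991
T̂ = 0.92991(66) + 0.07009(74) ≃ 66.56073
SE_est = SD * √(r(1 − r)) = 16.10000 * √0.06518 ≃ 16.10000 * 0.25530 ≃ 4.11033
95% CI: 66.56073 ± 8.05625 ≃ (58.50447, 74.61698)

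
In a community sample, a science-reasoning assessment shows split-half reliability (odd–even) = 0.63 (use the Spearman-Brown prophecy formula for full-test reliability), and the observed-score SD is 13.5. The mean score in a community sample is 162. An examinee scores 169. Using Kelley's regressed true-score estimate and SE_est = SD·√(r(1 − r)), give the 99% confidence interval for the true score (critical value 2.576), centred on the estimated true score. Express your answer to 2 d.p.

[152.84, 181.98]

Spearman-Brown: r = 2(0.63) / (1 + 0.63) = 1.260 / 1.630 ≈ 0.773
T̂ = r·X + (1 − r)·M = 0.773*169 + 0.227*162 ≈ 130.638 + 36.773 ≈ 167.411
SE_est = SD * √(r(1 − r)) = 13.500 * √0.175 ≈ 13.500 * 0.419 ≈ 5.655
99% CI: 167.411 ± 14.567 ≈ (152.844, 181.978)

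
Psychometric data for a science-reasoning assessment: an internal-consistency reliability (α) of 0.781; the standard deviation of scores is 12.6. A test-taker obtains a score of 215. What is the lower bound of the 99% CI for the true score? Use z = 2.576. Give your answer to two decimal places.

199.81

SEM = 12.600·√(1 − 0.781) ≈ 5.896
Half-width = 2.576·5.896 ≈ 15.189
Lower bound: 215 − 15.189 = 199.811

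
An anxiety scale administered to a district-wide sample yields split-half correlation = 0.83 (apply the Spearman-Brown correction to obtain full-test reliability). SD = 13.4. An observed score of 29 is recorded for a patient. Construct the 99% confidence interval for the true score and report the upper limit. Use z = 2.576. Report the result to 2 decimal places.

39.52

r_full = 2·0.83 / (1 + 0.83) ≈ 0.9071
SEM = 13.4000 · √(1 − 0.9071) = 13.4000 · √0.0929 ≈ 13.4000 · 0.3048 ≈ 4.0842
Margin = 2.576 · 4.0842 ≈ 10.5208
Upper bound: 29 + 10.5208 = 39.5208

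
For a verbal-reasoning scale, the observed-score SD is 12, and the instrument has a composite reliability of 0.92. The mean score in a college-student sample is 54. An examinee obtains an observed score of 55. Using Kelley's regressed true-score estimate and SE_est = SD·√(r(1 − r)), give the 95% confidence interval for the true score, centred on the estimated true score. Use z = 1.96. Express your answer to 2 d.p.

T̂ = r·X + (1 − r)·M = 0.9200·55 + 0.0800·54 = 50.6000 + 4.3200 ≃ 54.9200
SE_est = SD · √(r(1 − r)) = 12.0000 · √0.0736 ≃ 12.0000 · 0.2713 ≃ 3.2555
95% CI: 54.9200 ± 6.3808 ≃ (48.5392, 61.3008)

[48.54, 61.30]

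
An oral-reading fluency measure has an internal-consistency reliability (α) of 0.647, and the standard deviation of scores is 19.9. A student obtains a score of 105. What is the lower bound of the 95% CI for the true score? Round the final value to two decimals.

SEM = 19.9000 · √(1 − 0.6470) = 19.9000 · √0.3530 ≈ 19.9000 · 0.5941 ≈ 11.8233
1.96 · SEM ≈ 23.1738
Lower limit = 105 − 23.1738 ≈ 81.8262

81.83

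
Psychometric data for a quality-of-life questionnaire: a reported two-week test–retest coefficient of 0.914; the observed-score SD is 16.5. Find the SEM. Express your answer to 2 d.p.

The standard error of measurement is 16.5000×√(1 − 0.9140) ≈ 16.5000×0.2933 ≈ 4.8387.

4.84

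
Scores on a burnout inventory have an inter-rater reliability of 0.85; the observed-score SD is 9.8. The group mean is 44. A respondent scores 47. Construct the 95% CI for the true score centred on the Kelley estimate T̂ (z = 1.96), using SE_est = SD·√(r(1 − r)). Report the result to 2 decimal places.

[39.69, 53.41]

T̂ = r·X + (1 − r)·M = 0.85000·47 + 0.15000·44 = 39.95000 + 6.60000 ≈ 46.55000
SE_est = SD · √(r(1 − r)) = 9.80000 · √0.12750 ≈ 9.80000 · 0.35707 ≈ 3.49930
95% CI: 46.55000 ± 6.85863 ≈ (39.69137, 53.40863)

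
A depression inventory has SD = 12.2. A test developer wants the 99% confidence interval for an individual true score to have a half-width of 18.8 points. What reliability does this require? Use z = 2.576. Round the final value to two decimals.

SEM needed = half-width / z = 18.8/2.576 ≈ 7.29814
r = 1 − (7.29814/12.2)² ≈ 1 − 0.35785 ≈ 0.64215

0.64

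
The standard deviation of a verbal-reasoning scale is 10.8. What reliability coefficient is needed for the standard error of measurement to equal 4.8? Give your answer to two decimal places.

r = 1 − (SEM / SD)² = 1 − (4.80000 / 10.8)² ≈ 1 − 0.19753 ≈ 0.80247

0.80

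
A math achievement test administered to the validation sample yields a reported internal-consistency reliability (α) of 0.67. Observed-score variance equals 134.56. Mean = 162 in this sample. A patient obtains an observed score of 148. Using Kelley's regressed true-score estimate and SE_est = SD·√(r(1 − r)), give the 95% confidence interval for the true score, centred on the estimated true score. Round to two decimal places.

[141.93, 163.31]

SD = √134.56 ≈ 11.60000
Estimated true score = 0.67000·148 + (1 − 0.67000)·162 ≈ 152.62000
SE_est = 11.60000·√[r(1 − r)] ≈ 5.45447
CI = 152.62000 ± 1.96 · 5.45447 → [141.92924, 163.31076]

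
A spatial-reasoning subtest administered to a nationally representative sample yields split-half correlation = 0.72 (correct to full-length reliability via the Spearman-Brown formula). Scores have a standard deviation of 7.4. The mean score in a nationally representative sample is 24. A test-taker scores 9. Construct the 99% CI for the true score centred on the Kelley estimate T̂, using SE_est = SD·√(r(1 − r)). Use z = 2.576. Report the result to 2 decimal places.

[4.40, 18.48]

Spearman-Brown: r = 2(0.72) / (1 + 0.72) = 1.4400 / 1.7200 ≈ 0.8372
T̂ = 0.8372(9) + 0.1628(24) ≈ 11.4419
SE_est = SD * √(r(1 − r)) = 7.4000 * √0.1363 ≈ 7.4000 * 0.3692 ≈ 2.7319
99% CI: 11.4419 ± 7.0374 ≈ (4.4045, 18.4792)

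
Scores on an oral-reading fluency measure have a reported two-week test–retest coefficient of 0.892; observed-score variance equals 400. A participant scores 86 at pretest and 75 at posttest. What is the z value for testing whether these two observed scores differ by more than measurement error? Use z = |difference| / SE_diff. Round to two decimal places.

σ = 400^(1/2) = 20.00000
The standard error of measurement is 20.00000*√(1 − 0.89200) ≈ 20.00000*0.32863 ≈ 6.57267.
Standard error of the difference = 6.57267·√2 ≈ 9.29516
z = |86 − 75| / 9.29516 = 11 / 9.29516 ≈ 1.18341

1.18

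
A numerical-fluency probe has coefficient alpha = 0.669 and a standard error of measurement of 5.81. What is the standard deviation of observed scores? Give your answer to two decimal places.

SD = 5.81 / √(1 − 0.669) ≃ 10.099

10.10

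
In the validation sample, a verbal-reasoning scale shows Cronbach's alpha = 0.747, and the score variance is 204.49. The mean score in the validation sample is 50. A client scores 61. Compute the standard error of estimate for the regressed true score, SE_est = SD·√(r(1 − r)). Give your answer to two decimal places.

6.22

SD = √204.49 ≈ 14.3000
SE_est = SD × √(r(1 − r)) = 14.3000 × √0.1890 ≈ 14.3000 × 0.4347 ≈ 6.2167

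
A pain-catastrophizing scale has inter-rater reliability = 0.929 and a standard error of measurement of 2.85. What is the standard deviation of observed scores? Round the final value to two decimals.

SD = SEM / √(1 − r) = 2.85 / √0.071 ≈ 2.85 / 0.266 ≈ 10.696

10.70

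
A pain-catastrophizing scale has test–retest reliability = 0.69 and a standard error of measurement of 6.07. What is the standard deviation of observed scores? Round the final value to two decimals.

SD = SEM / √(1 − r) = 6.07 / √0.3100 ≈ 6.07 / 0.5568 ≈ 10.9020

10.90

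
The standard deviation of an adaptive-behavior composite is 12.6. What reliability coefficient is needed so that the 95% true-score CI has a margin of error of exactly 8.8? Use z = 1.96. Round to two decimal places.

Required SEM = 8.8 / 1.96 ≈ 4.4898
r = 1 − (SEM / SD)² = 1 − (4.4898 / 12.6)² ≈ 1 − 0.1270 ≈ 0.8730

0.87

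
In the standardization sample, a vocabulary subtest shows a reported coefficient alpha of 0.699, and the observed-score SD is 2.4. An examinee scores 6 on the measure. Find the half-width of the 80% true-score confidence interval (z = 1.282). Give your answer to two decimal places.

SEM = 2.40000·√(1 − 0.69900) ≃ 1.31672
Margin = 1.282 · 1.31672 ≃ 1.68804

1.69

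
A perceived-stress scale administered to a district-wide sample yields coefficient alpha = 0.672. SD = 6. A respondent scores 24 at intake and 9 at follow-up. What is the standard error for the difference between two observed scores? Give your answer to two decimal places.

SEM = 6.00000×√(1 − 0.67200) ≃ 3.43628
SE_diff = SEM × √2 ≃ 3.43628 × 1.41421 ≃ 4.85963

4.86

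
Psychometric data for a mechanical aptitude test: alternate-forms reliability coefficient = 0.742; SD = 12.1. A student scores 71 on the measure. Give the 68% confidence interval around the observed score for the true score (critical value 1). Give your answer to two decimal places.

SEM = 12.1000 × √(1 − 0.7420) = 12.1000 × √0.2580 ≈ 12.1000 × 0.5079 ≈ 6.1460
1 × SEM ≈ 6.1460
68% CI: 71 ± 6.1460 = [64.8540, 77.1460]

[64.85, 77.15]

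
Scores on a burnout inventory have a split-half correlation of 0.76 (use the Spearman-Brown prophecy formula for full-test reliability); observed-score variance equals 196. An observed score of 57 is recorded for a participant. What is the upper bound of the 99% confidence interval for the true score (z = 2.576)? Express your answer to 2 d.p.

SD = √196 ≈ 14.000
Full-length reliability (Spearman-Brown) = 2(0.76)/(1+0.76) ≈ 0.864
The standard error of measurement is 14.000×√(1 − 0.864) ≈ 14.000×0.369 ≈ 5.170.
Margin = 2.576 × 5.170 ≈ 13.318
Upper limit = 57 + 13.318 ≈ 70.318

70.32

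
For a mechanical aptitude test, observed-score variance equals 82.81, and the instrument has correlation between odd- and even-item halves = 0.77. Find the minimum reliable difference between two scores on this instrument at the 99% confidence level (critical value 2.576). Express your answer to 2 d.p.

11.95

σ = 82.81^(1/2) = 9.100
Full-length reliability (Spearman-Brown) = 2(0.77)/(1+0.77) ≈ 0.870
The standard error of measurement is 9.100·√(1 − 0.870) ≈ 9.100·0.360 ≈ 3.280.
Standard error of the difference = 3.280·√2 ≈ 4.639
Minimum reliable difference = 2.576 · SE_diff ≈ 2.576 · 4.639 ≈ 11.950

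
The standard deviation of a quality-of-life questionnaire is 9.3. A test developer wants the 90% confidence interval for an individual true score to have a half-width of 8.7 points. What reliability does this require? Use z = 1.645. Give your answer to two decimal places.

Required SEM = 8.7 / 1.645 ≃ 5.2888
r = 1 − (SEM / SD)² = 1 − (5.2888 / 9.3)² ≃ 1 − 0.3234 ≃ 0.6766

0.68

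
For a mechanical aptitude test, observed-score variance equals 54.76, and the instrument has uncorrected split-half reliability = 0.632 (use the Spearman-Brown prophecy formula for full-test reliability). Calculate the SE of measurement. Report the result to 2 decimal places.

3.51

SD = √54.76 = 7.400
Full-length reliability (Spearman-Brown) = 2(0.632)/(1+0.632) ≈ 0.775
SEM = 7.400 * √(1 − 0.775) = 7.400 * √0.225 ≈ 7.400 * 0.475 ≈ 3.514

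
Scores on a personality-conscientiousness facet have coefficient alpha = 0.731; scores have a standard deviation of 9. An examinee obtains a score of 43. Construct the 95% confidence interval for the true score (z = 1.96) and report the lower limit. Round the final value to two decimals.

33.85

SEM = 9.0000×√(1 − 0.7310) ≈ 4.6679
Margin = 1.96 × 4.6679 ≈ 9.1490
Lower bound: 43 − 9.1490 = 33.8510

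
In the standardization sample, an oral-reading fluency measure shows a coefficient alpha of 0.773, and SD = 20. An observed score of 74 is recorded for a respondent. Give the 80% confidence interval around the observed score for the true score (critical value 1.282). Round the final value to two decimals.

The standard error of measurement is 20.000·√(1 − 0.773) ≈ 20.000·0.476 ≈ 9.529.
1.282 · SEM ≈ 12.216
Interval: (61.784, 86.216)

[61.78, 86.22]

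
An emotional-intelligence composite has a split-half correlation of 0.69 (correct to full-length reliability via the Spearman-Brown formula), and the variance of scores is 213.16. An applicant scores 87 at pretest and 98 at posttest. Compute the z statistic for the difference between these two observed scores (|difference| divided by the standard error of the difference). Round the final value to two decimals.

SD = √213.16 = 14.6000
r_full = 2·0.69 / (1 + 0.69) ≈ 0.8166
SEM = 14.6000*√(1 − 0.8166) ≈ 6.2530
SE_diff = √2 * SEM ≈ 8.8431
z = |87 − 98| / 8.8431 = 11 / 8.8431 ≈ 1.2439

1.24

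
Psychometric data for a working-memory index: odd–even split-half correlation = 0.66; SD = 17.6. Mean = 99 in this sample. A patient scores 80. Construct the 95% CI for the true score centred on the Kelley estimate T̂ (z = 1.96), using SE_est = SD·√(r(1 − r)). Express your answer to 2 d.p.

Spearman-Brown: r = 2(0.66) / (1 + 0.66) = 1.320 / 1.660 ≈ 0.795
Estimated true score = 0.795*80 + (1 − 0.795)*99 ≈ 83.892
SE_est = SD * √(r(1 − r)) = 17.600 * √0.163 ≈ 17.600 * 0.404 ≈ 7.103
95% CI: 83.892 ± 13.922 ≈ (69.970, 97.813)

[69.97, 97.81]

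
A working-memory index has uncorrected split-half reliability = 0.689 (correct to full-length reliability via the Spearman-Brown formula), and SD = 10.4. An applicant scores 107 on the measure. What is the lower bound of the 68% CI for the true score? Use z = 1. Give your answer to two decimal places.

Spearman-Brown: r = 2(0.689) / (1 + 0.689) = 1.378 / 1.689 ≈ 0.816
SEM = 10.400*√(1 − 0.816) ≈ 4.463
1 * SEM ≈ 4.463
Lower limit = 107 − 4.463 ≈ 102.537

102.54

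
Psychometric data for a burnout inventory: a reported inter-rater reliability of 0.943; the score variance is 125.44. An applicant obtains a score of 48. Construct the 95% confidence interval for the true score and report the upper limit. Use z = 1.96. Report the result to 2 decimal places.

53.24

SD = √125.44 ≈ 11.2000
SEM = 11.2000·√(1 − 0.9430) ≈ 2.6740
Margin = 1.96 · 2.6740 ≈ 5.2410
Upper limit = 48 + 5.2410 ≈ 53.2410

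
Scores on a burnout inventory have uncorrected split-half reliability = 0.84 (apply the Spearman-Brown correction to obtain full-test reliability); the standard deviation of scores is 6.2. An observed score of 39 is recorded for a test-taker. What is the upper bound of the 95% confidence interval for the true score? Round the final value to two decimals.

r_full = 2·0.84 / (1 + 0.84) ≈ 0.913
The standard error of measurement is 6.200×√(1 − 0.913) ≈ 6.200×0.295 ≈ 1.828.
Margin = 1.96 × 1.828 ≈ 3.583
Upper bound: 39 + 3.583 = 42.583

42.58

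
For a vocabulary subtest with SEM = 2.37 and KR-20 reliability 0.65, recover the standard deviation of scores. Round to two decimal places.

SD = SEM / √(1 − r) = 2.37 / √0.350 ≈ 2.37 / 0.592 ≈ 4.006

4.01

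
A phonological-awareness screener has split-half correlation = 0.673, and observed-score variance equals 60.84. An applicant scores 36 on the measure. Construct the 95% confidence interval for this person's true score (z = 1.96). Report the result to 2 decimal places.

SD = √60.84 ≈ 7.8000
r_full = 2·0.673 / (1 + 0.673) ≈ 0.8045
The standard error of measurement is 7.8000·√(1 − 0.8045) ≈ 7.8000·0.4421 ≈ 3.4484.
1.96 · SEM ≈ 6.7589
Interval: (29.2411, 42.7589)

[29.24, 42.76]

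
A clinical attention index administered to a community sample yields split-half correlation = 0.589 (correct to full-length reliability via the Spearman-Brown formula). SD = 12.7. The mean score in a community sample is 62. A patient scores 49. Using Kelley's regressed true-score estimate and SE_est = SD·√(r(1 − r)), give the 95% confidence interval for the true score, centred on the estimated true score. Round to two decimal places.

[41.46, 63.26]

r_full = 2·0.589 / (1 + 0.589) ≈ 0.74135
T̂ = 0.74135(49) + 0.25865(62) ≈ 52.36249
SE_est = SD × √(r(1 − r)) = 12.70000 × √0.19175 ≈ 12.70000 × 0.43789 ≈ 5.56126
CI = 52.36249 ± 1.96 × 5.56126 → [41.46242, 63.26257]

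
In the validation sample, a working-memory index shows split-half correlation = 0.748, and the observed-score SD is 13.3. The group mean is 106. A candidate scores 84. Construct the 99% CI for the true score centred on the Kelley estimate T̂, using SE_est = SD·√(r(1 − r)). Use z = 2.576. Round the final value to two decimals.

Full-length reliability (Spearman-Brown) = 2(0.748)/(1+0.748) ≈ 0.856
T̂ = 0.856(84) + 0.144(106) ≈ 87.172
SE_est = 13.300*√(0.856*0.144) ≈ 4.672
99% CI: 87.172 ± 12.034 ≈ (75.137, 99.206)

[75.14, 99.21]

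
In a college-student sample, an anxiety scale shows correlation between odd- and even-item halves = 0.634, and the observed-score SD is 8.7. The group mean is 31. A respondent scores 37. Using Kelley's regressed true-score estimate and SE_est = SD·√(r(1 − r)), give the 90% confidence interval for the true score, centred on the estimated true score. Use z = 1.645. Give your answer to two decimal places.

r_full = 2·0.634 / (1 + 0.634) ≈ 0.77601
T̂ = 0.77601(37) + 0.22399(31) ≈ 35.65606
SE_est = 8.70000·√[r(1 − r)] ≈ 3.62717
CI = 35.65606 ± 1.645 × 3.62717 → [29.68937, 41.62275]

[29.69, 41.62]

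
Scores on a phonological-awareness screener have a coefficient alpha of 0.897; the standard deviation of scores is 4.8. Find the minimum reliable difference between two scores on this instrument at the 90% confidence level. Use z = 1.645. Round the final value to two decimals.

3.58

The standard error of measurement is 4.8000×√(1 − 0.8970) ≈ 4.8000×0.3209 ≈ 1.5405.
SE_diff = SEM × √2 ≈ 1.5405 × 1.4142 ≈ 2.1786
Smallest detectable difference = 1.645×2.1786 ≈ 3.5838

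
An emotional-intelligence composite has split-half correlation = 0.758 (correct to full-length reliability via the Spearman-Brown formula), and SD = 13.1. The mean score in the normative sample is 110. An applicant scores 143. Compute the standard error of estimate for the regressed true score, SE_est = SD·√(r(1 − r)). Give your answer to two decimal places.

r_full = 2·0.758 / (1 + 0.758) ≈ 0.86234
SE_est = SD × √(r(1 − r)) = 13.10000 × √0.11871 ≈ 13.10000 × 0.34454 ≈ 4.51346

4.51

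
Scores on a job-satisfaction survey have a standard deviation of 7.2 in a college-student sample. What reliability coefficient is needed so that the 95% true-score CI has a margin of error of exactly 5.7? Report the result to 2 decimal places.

Required SEM = 5.7 / 1.96 ≈ 2.9082
Required reliability = 1 − (SEM/SD)² = 1 − 0.1631 ≈ 0.8369

0.84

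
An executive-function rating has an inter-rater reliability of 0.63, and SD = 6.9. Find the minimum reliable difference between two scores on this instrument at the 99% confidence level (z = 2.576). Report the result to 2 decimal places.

The standard error of measurement is 6.900·√(1 − 0.630) ≈ 6.900·0.608 ≈ 4.197.
SE_diff = √2 · SEM ≈ 5.936
Smallest detectable difference = 2.576·5.936 ≈ 15.290

15.29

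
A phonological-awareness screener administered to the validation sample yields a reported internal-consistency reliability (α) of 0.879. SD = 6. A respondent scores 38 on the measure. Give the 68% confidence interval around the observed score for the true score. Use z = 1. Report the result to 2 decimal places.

The standard error of measurement is 6.00000*√(1 − 0.87900) ≃ 6.00000*0.34785 ≃ 2.08710.
1 * SEM ≃ 2.08710
CI = 38 ± 2.08710 → [35.91290, 40.08710]

[35.91, 40.09]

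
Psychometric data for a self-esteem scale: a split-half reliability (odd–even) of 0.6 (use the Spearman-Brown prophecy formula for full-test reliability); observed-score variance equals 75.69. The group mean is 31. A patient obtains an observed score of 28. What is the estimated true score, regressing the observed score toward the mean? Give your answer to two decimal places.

Full-length reliability (Spearman-Brown) = 2(0.6)/(1+0.6) ≃ 0.7500
T̂ = r·X + (1 − r)·M = 0.7500×28 + 0.2500×31 = 21.0000 + 7.7500 ≃ 28.7500

28.75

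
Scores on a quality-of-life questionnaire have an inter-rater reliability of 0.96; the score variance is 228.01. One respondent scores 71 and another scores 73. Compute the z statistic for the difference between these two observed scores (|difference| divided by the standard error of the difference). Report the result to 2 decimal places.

SD = √228.01 ≈ 15.10000
SEM = 15.10000·√(1 − 0.96000) ≈ 3.02000
SE_diff = √2 · SEM ≈ 4.27092
z = 2 / 4.27092 ≈ 0.46828

0.47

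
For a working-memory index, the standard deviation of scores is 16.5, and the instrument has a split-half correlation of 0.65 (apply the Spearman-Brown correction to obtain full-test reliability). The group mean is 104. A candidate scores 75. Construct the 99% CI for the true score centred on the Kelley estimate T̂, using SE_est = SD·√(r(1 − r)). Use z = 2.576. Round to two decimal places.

r_full = 2·0.65 / (1 + 0.65) ≃ 0.7879
T̂ = r·X + (1 − r)·M = 0.7879×75 + 0.2121×104 ≃ 59.0909 + 22.0606 ≃ 81.1515
SE_est = SD × √(r(1 − r)) = 16.5000 × √0.1671 ≃ 16.5000 × 0.4088 ≃ 6.7454
CI = 81.1515 ± 2.576 × 6.7454 → [63.7754, 98.5276]

[63.78, 98.53]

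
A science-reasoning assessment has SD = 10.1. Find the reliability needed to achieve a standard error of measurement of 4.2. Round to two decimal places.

Required reliability = 1 − (SEM/SD)² = 1 − 0.173 ≃ 0.827

0.83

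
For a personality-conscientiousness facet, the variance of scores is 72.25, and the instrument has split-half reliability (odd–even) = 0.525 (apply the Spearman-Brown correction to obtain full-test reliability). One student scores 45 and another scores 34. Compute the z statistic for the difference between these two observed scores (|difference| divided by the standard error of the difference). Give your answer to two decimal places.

SD = √72.25 ≈ 8.5000
Full-length reliability (Spearman-Brown) = 2(0.525)/(1+0.525) ≈ 0.6885
SEM = 8.5000·√(1 − 0.6885) ≈ 4.7438
SE_diff = √2 · SEM ≈ 6.7088
z = 11 / 6.7088 ≈ 1.6396

1.64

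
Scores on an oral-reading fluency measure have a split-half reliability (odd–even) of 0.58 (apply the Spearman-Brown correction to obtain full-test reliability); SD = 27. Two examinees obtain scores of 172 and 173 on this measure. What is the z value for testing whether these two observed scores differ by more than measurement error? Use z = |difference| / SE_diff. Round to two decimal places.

r_full = 2·0.58 / (1 + 0.58) ≈ 0.734
SEM = 27.000·√(1 − 0.734) ≈ 13.921
SE_diff = √2 · SEM ≈ 19.687
z = 1 / 19.687 ≈ 0.051

0.05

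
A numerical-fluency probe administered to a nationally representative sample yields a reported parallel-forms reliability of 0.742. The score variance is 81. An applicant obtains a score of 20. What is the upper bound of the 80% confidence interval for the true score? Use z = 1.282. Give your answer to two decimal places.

25.86

SD = √81 = 9.000
The standard error of measurement is 9.000×√(1 − 0.742) ≃ 9.000×0.508 ≃ 4.571.
1.282 × SEM ≃ 5.861
Upper bound: 20 + 5.861 = 25.861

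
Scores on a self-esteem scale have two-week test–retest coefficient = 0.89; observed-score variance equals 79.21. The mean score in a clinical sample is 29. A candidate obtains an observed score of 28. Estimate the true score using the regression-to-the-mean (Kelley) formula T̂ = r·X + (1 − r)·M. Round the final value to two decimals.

T̂ = 0.890(28) + 0.110(29) ≈ 28.110

28.11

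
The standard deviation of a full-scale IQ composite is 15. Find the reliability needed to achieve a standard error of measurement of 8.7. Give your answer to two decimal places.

Required reliability = 1 − (SEM/SD)² = 1 − 0.3364 ≃ 0.6636

0.66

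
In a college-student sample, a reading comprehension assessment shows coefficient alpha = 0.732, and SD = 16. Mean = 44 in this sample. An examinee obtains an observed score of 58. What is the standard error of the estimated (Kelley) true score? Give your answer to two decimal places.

7.09

SE_est = SD * √(r(1 − r)) = 16.000 * √0.196 ≈ 16.000 * 0.443 ≈ 7.087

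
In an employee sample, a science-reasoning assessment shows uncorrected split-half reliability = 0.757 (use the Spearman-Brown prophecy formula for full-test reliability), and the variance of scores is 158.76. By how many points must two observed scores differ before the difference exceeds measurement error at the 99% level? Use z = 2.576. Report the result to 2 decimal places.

SD = √158.76 = 12.600
r_full = 2·0.757 / (1 + 0.757) ≃ 0.862
The standard error of measurement is 12.600·√(1 − 0.862) ≃ 12.600·0.372 ≃ 4.686.
SE_diff = SEM · √2 ≃ 4.686 · 1.414 ≃ 6.627
Smallest detectable difference = 2.576·6.627 ≃ 17.071

17.07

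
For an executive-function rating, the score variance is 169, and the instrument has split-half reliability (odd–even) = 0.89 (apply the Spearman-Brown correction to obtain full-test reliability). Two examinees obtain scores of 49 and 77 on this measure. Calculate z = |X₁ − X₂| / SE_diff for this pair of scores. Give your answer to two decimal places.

6.31

σ = 169^(1/2) = 13.0000
r_full = 2·0.89 / (1 + 0.89) ≈ 0.9418
The standard error of measurement is 13.0000×√(1 − 0.9418) ≈ 13.0000×0.2412 ≈ 3.1362.
SE_diff = SEM × √2 ≈ 3.1362 × 1.4142 ≈ 4.4353
z = |49 − 77| / 4.4353 = 28 / 4.4353 ≈ 6.3130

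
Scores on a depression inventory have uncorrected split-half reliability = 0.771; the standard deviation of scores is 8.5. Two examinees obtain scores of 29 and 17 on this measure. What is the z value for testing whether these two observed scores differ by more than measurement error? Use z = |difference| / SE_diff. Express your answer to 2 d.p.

2.78

r_full = 2·0.771 / (1 + 0.771) ≃ 0.8707
SEM = 8.5000 · √(1 − 0.8707) = 8.5000 · √0.1293 ≃ 8.5000 · 0.3596 ≃ 3.0565
Standard error of the difference = 3.0565·√2 ≃ 4.3226
z = |29 − 17| / 4.3226 = 12 / 4.3226 ≃ 2.7761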